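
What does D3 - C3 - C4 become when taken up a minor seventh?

D3 → C4
C3 → Bb3
C4 → Bb4

C4 Bb3 Bb4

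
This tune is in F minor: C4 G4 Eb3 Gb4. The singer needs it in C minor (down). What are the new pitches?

G3 D4 Bb2 Db4

F minor to C minor down is a perfect fourth, so every note moves down by that interval.
C4 -> G3
G4 -> D4
Eb3 -> Bb2
Gb4 -> Db4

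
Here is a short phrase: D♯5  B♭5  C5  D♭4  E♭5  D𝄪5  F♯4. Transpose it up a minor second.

E5 Cb6 Db5 Ebb4 Fb5 E#5 G4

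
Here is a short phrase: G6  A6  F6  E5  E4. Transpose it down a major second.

G6: a second down reaches F, and 2 semitones makes it F6.
A6 down a major second is G6.
A major second down from F6 gives Eb6.
A major second down from E5 gives D5.
E4 down a major second is D4.

F6 G6 Eb6 D5 D4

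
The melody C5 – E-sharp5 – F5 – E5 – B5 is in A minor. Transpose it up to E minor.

G5 B#5 C6 B5 F#6

A minor to E minor up is a perfect fifth, so every note moves up by that interval.
C5 becomes G5
E#5 becomes B#5
F5 becomes C6
E5 becomes B5
B5 becomes F#6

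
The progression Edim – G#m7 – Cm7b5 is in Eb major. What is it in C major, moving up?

Eb major up to C major is a major sixth; each chord root moves by that interval while the quality stays the same.
Edim: root E up a major sixth → C#, giving C#dim.
G#m7: root G# up a major sixth → E#, giving E#m7.
Cm7b5: root C up a major sixth → A, giving Am7b5.

C#dim E#m7 Am7b5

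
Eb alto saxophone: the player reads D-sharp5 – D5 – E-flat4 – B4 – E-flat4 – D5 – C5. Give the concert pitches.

Written C4 on the Eb alto saxophone sounds as Eb3, a major sixth lower; apply that shift to every note.
D#5 to F#4
D5 to F4
Eb4 to Gb3
B4 to D4
Eb4 to Gb3
D5 to F4
C5 to Eb4

F#4 F4 Gb3 D4 Gb3 F4 Eb4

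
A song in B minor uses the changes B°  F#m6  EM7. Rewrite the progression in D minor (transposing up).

D° Am6 GM7

B minor up to D minor is a minor third; each chord root moves by that interval while the quality stays the same.
B°: root B up a minor third → D, giving D°.
F#m6: root F# up a minor third → A, giving Am6.
EM7: root E up a minor third → G, giving GM7.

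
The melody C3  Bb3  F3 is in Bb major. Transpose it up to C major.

D3 C4 G3

Bb major to C major up is a major second, so every note moves up by that interval.
C3 to D3
Bb3 to C4
F3 to G3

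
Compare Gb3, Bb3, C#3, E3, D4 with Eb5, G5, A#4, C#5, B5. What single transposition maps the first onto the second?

Take the first pair: Gb3 → Eb5. G to E spans 13 letter names, so the interval is some kind of thirteenth.
Gb3 to Eb5 is 21 semitones, which makes it a major thirteenth; the second version is higher, so the direction is up.
Checking another pair — D4 → B5 — gives the same interval.

up a major thirteenth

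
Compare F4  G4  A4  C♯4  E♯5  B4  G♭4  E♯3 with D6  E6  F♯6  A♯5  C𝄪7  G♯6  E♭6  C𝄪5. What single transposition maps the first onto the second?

up a major thirteenth

Take the first pair: F4 → D6. F to D spans 13 letter names, so the interval is some kind of thirteenth.
F4 to D6 is 21 semitones, which makes it a major thirteenth; the second version is higher, so the direction is up.
Checking another pair — E#3 → C##5 — gives the same interval.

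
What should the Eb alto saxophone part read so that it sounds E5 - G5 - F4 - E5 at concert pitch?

Written C4 sounds as Eb3 on the Eb alto saxophone, so concert pitches are written a major sixth up.
E5 becomes C#6
G5 becomes E6
F4 becomes D5
E5 becomes C#6

C#6 E6 D5 C#6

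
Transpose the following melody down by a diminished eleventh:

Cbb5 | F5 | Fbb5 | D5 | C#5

Cbb5 down a diminished eleventh is Gb3.
F5: an eleventh down reaches C, and 16 semitones makes it C#4.
Fbb5: an eleventh down reaches C, and 16 semitones makes it Cb4.
A diminished eleventh down from D5 gives A#3.
C#5: an eleventh down reaches G, and 16 semitones makes it G##3.

Gb3 C#4 Cb4 A#3 G##3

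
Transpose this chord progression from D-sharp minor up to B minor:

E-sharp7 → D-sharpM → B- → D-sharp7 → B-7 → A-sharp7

C#7 BM G- B7 G-7 F#7

D-sharp minor up to B minor is a minor sixth; each chord root moves by that interval while the quality stays the same.
E-sharp7: root E-sharp up a minor sixth → C#, giving C#7.
D-sharpM: root D-sharp up a minor sixth → B, giving BM.
B-: root B up a minor sixth → G, giving G-.
D-sharp7: root D-sharp up a minor sixth → B, giving B7.
B-7: root B up a minor sixth → G, giving G-7.
A-sharp7: root A-sharp up a minor sixth → F#, giving F#7.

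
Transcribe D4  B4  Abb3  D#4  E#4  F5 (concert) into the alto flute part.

The alto flute sounds a perfect fourth below written, so the written part must be a perfect fourth above concert — transpose each note up.
D4 gives G4
B4 gives E5
Abb3 gives Dbb4
D#4 gives G#4
E#4 gives A#4
F5 gives Bb5

G4 E5 Dbb4 G#4 A#4 Bb5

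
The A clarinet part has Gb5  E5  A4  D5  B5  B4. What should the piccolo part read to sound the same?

First find concert pitch: the A clarinet sounds a minor third below written, so Gb5 E5 A4 D5 B5 B4 sounds Eb5 C#5 F#4 B4 G#5 G#4.
Then write for piccolo: it sounds a perfect octave above written, so the part must be a perfect octave below concert.
Eb5 → Eb4
C#5 → C#4
F#4 → F#3
B4 → B3
G#5 → G#4
G#4 → G#3

Eb4 C#4 F#3 B3 G#4 G#3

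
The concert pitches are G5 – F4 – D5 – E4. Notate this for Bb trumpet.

A5 G4 E5 F#4

The Bb trumpet sounds a major second below written, so the written part must be a major second above concert — transpose each note up.
G5 gives A5
F4 gives G4
D5 gives E5
E4 gives F#4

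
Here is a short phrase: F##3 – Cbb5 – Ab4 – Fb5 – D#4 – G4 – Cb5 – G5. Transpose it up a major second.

G##3 Dbb5 Bb4 Gb5 E#4 A4 Db5 A5

F##3 -> G##3
Cbb5 -> Dbb5
Ab4 -> Bb4
Fb5 -> Gb5
D#4 -> E#4
G4 -> A4
Cb5 -> Db5
G5 -> A5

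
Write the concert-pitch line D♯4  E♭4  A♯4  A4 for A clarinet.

F#4 Gb4 C#5 C5

Written C4 sounds as A3 on the A clarinet, so concert pitches are written a minor third up.
D#4 gives F#4
Eb4 gives Gb4
A#4 gives C#5
A4 gives C5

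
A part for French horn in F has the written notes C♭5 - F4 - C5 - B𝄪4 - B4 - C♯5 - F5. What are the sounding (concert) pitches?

Written C4 on the French horn in F sounds as F3, a perfect fifth lower; apply that shift to every note.
Cb5 → Fb4
F4 → Bb3
C5 → F4
B##4 → E##4
B4 → E4
C#5 → F#4
F5 → Bb4

Fb4 Bb3 F4 E##4 E4 F#4 Bb4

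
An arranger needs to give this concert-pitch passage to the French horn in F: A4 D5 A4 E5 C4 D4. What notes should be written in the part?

E5 A5 E5 B5 G4 A4

The French horn in F sounds a perfect fifth below written, so the written part must be a perfect fifth above concert — transpose each note up.
A4 becomes E5
D5 becomes A5
A4 becomes E5
E5 becomes B5
C4 becomes G4
D4 becomes A4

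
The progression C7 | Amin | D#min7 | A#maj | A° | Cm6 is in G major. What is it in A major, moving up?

G major up to A major is a major second; each chord root moves by that interval while the quality stays the same.
C7: root C up a major second → D, giving D7.
Amin: root A up a major second → B, giving Bmin.
D#min7: root D# up a major second → E#, giving E#min7.
A#maj: root A# up a major second → B#, giving B#maj.
A°: root A up a major second → B, giving B°.
Cm6: root C up a major second → D, giving Dm6.

D7 Bmin E#min7 B#maj B° Dm6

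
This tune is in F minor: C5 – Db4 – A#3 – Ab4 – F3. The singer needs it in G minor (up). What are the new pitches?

D5 Eb4 B#3 Bb4 G3

F minor to G minor up is a major second, so every note moves up by that interval.
C5 -> D5
Db4 -> Eb4
A#3 -> B#3
Ab4 -> Bb4
F3 -> G3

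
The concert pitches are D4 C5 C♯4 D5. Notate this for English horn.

A4 G5 G#4 A5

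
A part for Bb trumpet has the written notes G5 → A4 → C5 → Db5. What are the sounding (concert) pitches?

F5 G4 Bb4 Cb5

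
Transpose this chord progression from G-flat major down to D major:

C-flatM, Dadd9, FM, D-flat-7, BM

GM A#add9 C#M A-7 F##M

G-flat major down to D major is a diminished fourth; each chord root moves by that interval while the quality stays the same.
C-flatM: root C-flat down a diminished fourth → G, giving GM.
Dadd9: root D down a diminished fourth → A#, giving A#add9.
FM: root F down a diminished fourth → C#, giving C#M.
D-flat-7: root D-flat down a diminished fourth → A, giving A-7.
BM: root B down a diminished fourth → F##, giving F##M.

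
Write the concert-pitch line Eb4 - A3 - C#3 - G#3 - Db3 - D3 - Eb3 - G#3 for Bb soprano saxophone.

The Bb soprano saxophone sounds a major second below written, so the written part must be a major second above concert — transpose each note up.
Eb4 -> F4
A3 -> B3
C#3 -> D#3
G#3 -> A#3
Db3 -> Eb3
D3 -> E3
Eb3 -> F3
G#3 -> A#3

F4 B3 D#3 A#3 Eb3 E3 F3 A#3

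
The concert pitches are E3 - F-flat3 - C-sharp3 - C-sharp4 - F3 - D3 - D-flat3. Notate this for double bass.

The double bass sounds a perfect octave below written, so the written part must be a perfect octave above concert — transpose each note up.
E3 -> E4
Fb3 -> Fb4
C#3 -> C#4
C#4 -> C#5
F3 -> F4
D3 -> D4
Db3 -> Db4

E4 Fb4 C#4 C#5 F4 D4 Db4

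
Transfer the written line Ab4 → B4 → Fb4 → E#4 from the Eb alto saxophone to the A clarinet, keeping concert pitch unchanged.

First find concert pitch: the Eb alto saxophone sounds a major sixth below written, so Ab4 B4 Fb4 E#4 sounds Cb4 D4 Abb3 G#3.
Then write for A clarinet: it sounds a minor third below written, so the part must be a minor third above concert.
Cb4 → Ebb4
D4 → F4
Abb3 → Cbb4
G#3 → B3

Ebb4 F4 Cbb4 B3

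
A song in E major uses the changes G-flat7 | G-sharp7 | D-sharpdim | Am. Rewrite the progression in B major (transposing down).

Db7 D#7 A#dim Em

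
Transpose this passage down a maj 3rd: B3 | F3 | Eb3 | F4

B3 down a major third is G3.
F3 down a major third is Db3.
Eb3 down a major third is Cb3.
F4: a third down reaches D, and 4 semitones makes it Db4.

G3 Db3 Cb3 Db4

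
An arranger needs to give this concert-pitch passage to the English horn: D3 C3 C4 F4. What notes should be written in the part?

A3 G3 G4 C5

Written C4 sounds as F3 on the English horn, so concert pitches are written a perfect fifth up.
D3 → A3
C3 → G3
C4 → G4
F4 → C5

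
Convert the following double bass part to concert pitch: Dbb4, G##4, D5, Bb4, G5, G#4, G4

Written C4 on the double bass sounds as C3, a perfect octave lower; apply that shift to every note.
Dbb4 -> Dbb3
G##4 -> G##3
D5 -> D4
Bb4 -> Bb3
G5 -> G4
G#4 -> G#3
G4 -> G3

Dbb3 G##3 D4 Bb3 G4 G#3 G3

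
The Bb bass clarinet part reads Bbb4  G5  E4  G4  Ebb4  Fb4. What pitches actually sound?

Abb3 F4 D3 F3 Dbb3 Ebb3

The Bb bass clarinet sounds a major ninth below written, so transpose each written note down a major ninth.
Bbb4 to Abb3
G5 to F4
E4 to D3
G4 to F3
Ebb4 to Dbb3
Fb4 to Ebb3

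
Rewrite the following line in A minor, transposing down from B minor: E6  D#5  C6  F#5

D6 C#5 Bb5 E5

B minor to A minor down is a major second, so every note moves down by that interval.
E6 becomes D6
D#5 becomes C#5
C6 becomes Bb5
F#5 becomes E5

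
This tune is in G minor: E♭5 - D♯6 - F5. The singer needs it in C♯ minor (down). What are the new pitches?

From G down to C♯ is a diminished fifth; apply that to each pitch.
Eb5 becomes A4
D#6 becomes G##5
F5 becomes B4

A4 G##5 B4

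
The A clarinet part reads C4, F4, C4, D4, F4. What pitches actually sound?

The A clarinet sounds a minor third below written, so transpose each written note down a minor third.
C4 → A3
F4 → D4
C4 → A3
D4 → B3
F4 → D4

A3 D4 A3 B3 D4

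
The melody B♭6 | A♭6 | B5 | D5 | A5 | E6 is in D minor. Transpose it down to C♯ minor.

D minor to C♯ minor down is a minor second, so every note moves down by that interval.
Bb6 → A6
Ab6 → G6
B5 → A#5
D5 → C#5
A5 → G#5
E6 → D#6

A6 G6 A#5 C#5 G#5 D#6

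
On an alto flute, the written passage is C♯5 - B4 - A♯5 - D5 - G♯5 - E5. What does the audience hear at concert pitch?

G#4 F#4 E#5 A4 D#5 B4

Written C4 on the alto flute sounds as G3, a perfect fourth lower; apply that shift to every note.
C#5 -> G#4
B4 -> F#4
A#5 -> E#5
D5 -> A4
G#5 -> D#5
E5 -> B4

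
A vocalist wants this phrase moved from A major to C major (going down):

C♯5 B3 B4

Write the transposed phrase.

E4 D3 D4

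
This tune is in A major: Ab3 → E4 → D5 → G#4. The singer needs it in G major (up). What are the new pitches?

Gb4 D5 C6 F#5

A major to G major up is a minor seventh, so every note moves up by that interval.
Ab3 -> Gb4
E4 -> D5
D5 -> C6
G#4 -> F#5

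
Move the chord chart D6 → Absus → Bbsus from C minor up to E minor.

C minor up to E minor is a major third; each chord root moves by that interval while the quality stays the same.
D6: root D up a major third → F#, giving F#6.
Absus: root Ab up a major third → C, giving Csus.
Bbsus: root Bb up a major third → D, giving Dsus.

F#6 Csus Dsus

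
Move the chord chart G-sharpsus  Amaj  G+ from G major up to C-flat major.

Csus Dbmaj Cb+

G major up to C-flat major is a diminished fourth; each chord root moves by that interval while the quality stays the same.
G-sharpsus: root G-sharp up a diminished fourth → C, giving Csus.
Amaj: root A up a diminished fourth → Db, giving Dbmaj.
G+: root G up a diminished fourth → Cb, giving Cb+.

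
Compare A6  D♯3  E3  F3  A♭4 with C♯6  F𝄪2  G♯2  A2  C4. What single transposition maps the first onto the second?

From A6 to C#6 is 6 letter names — a sixth of some quality.
C#6 to A6 is 8 semitones, which makes it a minor sixth; the second version is lower, so the direction is down.
Checking another pair — Ab4 → C4 — gives the same interval.

down a minor sixth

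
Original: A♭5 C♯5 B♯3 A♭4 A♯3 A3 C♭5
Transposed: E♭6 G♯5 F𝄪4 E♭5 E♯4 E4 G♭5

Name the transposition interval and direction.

up a perfect fifth

From Ab5 to Eb6 is 5 letter names — a fifth of some quality.
Ab5 to Eb6 is 7 semitones, which makes it a perfect fifth; the second version is higher, so the direction is up.
Checking another pair — Cb5 → Gb5 — gives the same interval.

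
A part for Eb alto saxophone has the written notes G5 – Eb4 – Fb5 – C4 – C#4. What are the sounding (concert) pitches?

Bb4 Gb3 Abb4 Eb3 E3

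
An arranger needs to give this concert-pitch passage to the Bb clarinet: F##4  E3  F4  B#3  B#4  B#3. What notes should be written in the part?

Written C4 sounds as Bb3 on the Bb clarinet, so concert pitches are written a major second up.
F##4 to G##4
E3 to F#3
F4 to G4
B#3 to C##4
B#4 to C##5
B#3 to C##4

G##4 F#3 G4 C##4 C##5 C##4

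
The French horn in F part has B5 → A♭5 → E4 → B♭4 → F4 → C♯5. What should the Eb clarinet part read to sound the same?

First find concert pitch: the French horn in F sounds a perfect fifth below written, so B5 A♭5 E4 B♭4 F4 C♯5 sounds E5 Db5 A3 Eb4 Bb3 F#4.
Then write for Eb clarinet: it sounds a minor third above written, so the part must be a minor third below concert.
E5 → C#5
Db5 → Bb4
A3 → F#3
Eb4 → C4
Bb3 → G3
F#4 → D#4

C#5 Bb4 F#3 C4 G3 D#4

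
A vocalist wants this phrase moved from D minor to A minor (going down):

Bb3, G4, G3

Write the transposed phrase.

D minor to A minor down is a perfect fourth, so every note moves down by that interval.
Bb3 -> F3
G4 -> D4
G3 -> D3

F3 D4 D3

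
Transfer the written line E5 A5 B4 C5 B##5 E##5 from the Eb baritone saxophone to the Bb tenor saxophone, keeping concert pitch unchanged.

A4 D5 E4 F4 E##5 A##4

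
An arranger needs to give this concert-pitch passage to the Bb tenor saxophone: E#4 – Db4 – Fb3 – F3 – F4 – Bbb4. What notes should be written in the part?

F##5 Eb5 Gb4 G4 G5 Cb6

Written C4 sounds as Bb2 on the Bb tenor saxophone, so concert pitches are written a major ninth up.
E#4 -> F##5
Db4 -> Eb5
Fb3 -> Gb4
F3 -> G4
F4 -> G5
Bbb4 -> Cb6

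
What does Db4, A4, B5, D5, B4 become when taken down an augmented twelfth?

Gbb2 Db3 Eb4 Gb3 Eb3

Db4 -> Gbb2
A4 -> Db3
B5 -> Eb4
D5 -> Gb3
B4 -> Eb3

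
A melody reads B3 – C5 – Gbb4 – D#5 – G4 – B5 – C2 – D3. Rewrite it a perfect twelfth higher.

F#5 G6 Dbb6 A#6 D6 F#7 G3 A4

B3 → F#5
C5 → G6
Gbb4 → Dbb6
D#5 → A#6
G4 → D6
B5 → F#7
C2 → G3
D3 → A4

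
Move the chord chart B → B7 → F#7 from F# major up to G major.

F# major up to G major is a minor second; each chord root moves by that interval while the quality stays the same.
B: root B up a minor second → C, giving C.
B7: root B up a minor second → C, giving C7.
F#7: root F# up a minor second → G, giving G7.

C C7 G7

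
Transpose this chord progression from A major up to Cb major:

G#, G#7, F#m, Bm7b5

Bb Bb7 Abm Dbm7b5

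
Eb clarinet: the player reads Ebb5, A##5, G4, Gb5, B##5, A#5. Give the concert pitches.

Written C4 on the Eb clarinet sounds as Eb4, a minor third higher; apply that shift to every note.
Ebb5 → Gbb5
A##5 → C##6
G4 → Bb4
Gb5 → Bbb5
B##5 → D##6
A#5 → C#6

Gbb5 C##6 Bb4 Bbb5 D##6 C#6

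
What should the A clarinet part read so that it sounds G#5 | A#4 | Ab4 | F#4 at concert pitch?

The A clarinet sounds a minor third below written, so the written part must be a minor third above concert — transpose each note up.
G#5 -> B5
A#4 -> C#5
Ab4 -> Cb5
F#4 -> A4

B5 C#5 Cb5 A4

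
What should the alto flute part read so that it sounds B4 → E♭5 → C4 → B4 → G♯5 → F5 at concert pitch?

E5 Ab5 F4 E5 C#6 Bb5

Written C4 sounds as G3 on the alto flute, so concert pitches are written a perfect fourth up.
B4 to E5
Eb5 to Ab5
C4 to F4
B4 to E5
G#5 to C#6
F5 to Bb5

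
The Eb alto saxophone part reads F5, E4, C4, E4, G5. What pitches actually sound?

Ab4 G3 Eb3 G3 Bb4

The Eb alto saxophone sounds a major sixth below written, so transpose each written note down a major sixth.
F5 -> Ab4
E4 -> G3
C4 -> Eb3
E4 -> G3
G5 -> Bb4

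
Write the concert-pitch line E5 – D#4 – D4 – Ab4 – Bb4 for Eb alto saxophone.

C#6 B#4 B4 F5 G5

The Eb alto saxophone sounds a major sixth below written, so the written part must be a major sixth above concert — transpose each note up.
E5 -> C#6
D#4 -> B#4
D4 -> B4
Ab4 -> F5
Bb4 -> G5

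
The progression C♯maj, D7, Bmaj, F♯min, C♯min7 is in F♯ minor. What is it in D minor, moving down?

Amaj Bb7 Gmaj Dmin Amin7

F♯ minor down to D minor is a major third; each chord root moves by that interval while the quality stays the same.
C♯maj: root C♯ down a major third → A, giving Amaj.
D7: root D down a major third → Bb, giving Bb7.
Bmaj: root B down a major third → G, giving Gmaj.
F♯min: root F♯ down a major third → D, giving Dmin.
C♯min7: root C♯ down a major third → A, giving Amin7.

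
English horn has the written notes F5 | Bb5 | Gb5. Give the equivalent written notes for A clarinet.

Db5 Gb5 Ebb5

First find concert pitch: the English horn sounds a perfect fifth below written, so F5 Bb5 Gb5 sounds Bb4 Eb5 Cb5.
Then write for A clarinet: it sounds a minor third below written, so the part must be a minor third above concert.
Bb4 → Db5
Eb5 → Gb5
Cb5 → Ebb5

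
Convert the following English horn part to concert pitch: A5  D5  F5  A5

The English horn sounds a perfect fifth below written, so transpose each written note down a perfect fifth.
A5 gives D5
D5 gives G4
F5 gives Bb4
A5 gives D5

D5 G4 Bb4 D5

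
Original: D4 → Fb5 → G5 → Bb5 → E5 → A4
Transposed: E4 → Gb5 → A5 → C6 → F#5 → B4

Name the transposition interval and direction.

From D4 to E4 is 2 letter names — a second of some quality.
D4 to E4 is 2 semitones, which makes it a major second; the second version is higher, so the direction is up.
Checking another pair — A4 → B4 — gives the same interval.

up a major second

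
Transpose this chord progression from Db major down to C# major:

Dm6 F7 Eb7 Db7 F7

C##m6 E#7 D#7 C#7 E#7

Db major down to C# major is a diminished second; each chord root moves by that interval while the quality stays the same.
Dm6: root D down a diminished second → C##, giving C##m6.
F7: root F down a diminished second → E#, giving E#7.
Eb7: root Eb down a diminished second → D#, giving D#7.
Db7: root Db down a diminished second → C#, giving C#7.
F7: root F down a diminished second → E#, giving E#7.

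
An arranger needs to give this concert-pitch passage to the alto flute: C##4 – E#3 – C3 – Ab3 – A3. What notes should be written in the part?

Written C4 sounds as G3 on the alto flute, so concert pitches are written a perfect fourth up.
C##4 → F##4
E#3 → A#3
C3 → F3
Ab3 → Db4
A3 → D4

F##4 A#3 F3 Db4 D4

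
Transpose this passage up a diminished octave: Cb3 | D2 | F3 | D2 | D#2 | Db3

A diminished octave up from Cb3 gives Cbb4.
A diminished octave up from D2 gives Db3.
F3 up a diminished octave is Fb4.
D2 up a diminished octave is Db3.
A diminished octave up from D#2 gives D3.
Db3: an octave up reaches D, and 11 semitones makes it Dbb4.

Cbb4 Db3 Fb4 Db3 D3 Dbb4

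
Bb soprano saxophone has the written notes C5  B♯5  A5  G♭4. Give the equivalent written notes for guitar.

Bb5 A#6 G6 Fb5

First find concert pitch: the Bb soprano saxophone sounds a major second below written, so C5 B♯5 A5 G♭4 sounds Bb4 A#5 G5 Fb4.
Then write for guitar: it sounds a perfect octave below written, so the part must be a perfect octave above concert.
Bb4 → Bb5
A#5 → A#6
G5 → G6
Fb4 → Fb5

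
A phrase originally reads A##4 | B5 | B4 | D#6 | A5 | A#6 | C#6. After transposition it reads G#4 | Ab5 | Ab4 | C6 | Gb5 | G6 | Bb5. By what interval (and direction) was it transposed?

Take the first pair: A##4 → G#4. A to G spans 2 letter names, so the interval is some kind of second.
G#4 to A##4 is 3 semitones, which makes it an augmented second; the second version is lower, so the direction is down.
Checking another pair — C#6 → Bb5 — gives the same interval.

down an augmented second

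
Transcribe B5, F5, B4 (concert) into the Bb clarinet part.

C#6 G5 C#5

The Bb clarinet sounds a major second below written, so the written part must be a major second above concert — transpose each note up.
B5 gives C#6
F5 gives G5
B4 gives C#5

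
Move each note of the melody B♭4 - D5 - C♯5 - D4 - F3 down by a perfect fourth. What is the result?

Bb4 to F4
D5 to A4
C#5 to G#4
D4 to A3
F3 to C3

F4 A4 G#4 A3 C3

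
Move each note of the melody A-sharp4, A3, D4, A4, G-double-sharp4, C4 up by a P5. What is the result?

E#5 E4 A4 E5 D##5 G4

A#4: a fifth up reaches E, and 7 semitones makes it E#5.
A3: a fifth up reaches E, and 7 semitones makes it E4.
D4: a fifth up reaches A, and 7 semitones makes it A4.
A4: a fifth up reaches E, and 7 semitones makes it E5.
A perfect fifth up from G##4 gives D##5.
C4 up a perfect fifth is G4.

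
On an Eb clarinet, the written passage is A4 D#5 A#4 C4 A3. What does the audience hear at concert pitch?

C5 F#5 C#5 Eb4 C4

Written C4 on the Eb clarinet sounds as Eb4, a minor third higher; apply that shift to every note.
A4 -> C5
D#5 -> F#5
A#4 -> C#5
C4 -> Eb4
A3 -> C4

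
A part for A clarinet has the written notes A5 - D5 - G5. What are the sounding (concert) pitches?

F#5 B4 E5

Written C4 on the A clarinet sounds as A3, a minor third lower; apply that shift to every note.
A5 to F#5
D5 to B4
G5 to E5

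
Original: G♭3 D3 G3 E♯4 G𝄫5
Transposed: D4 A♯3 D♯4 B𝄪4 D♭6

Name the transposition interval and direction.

up an augmented fifth

Take the first pair: Gb3 → D4. G to D spans 5 letter names, so the interval is some kind of fifth.
Gb3 to D4 is 8 semitones, which makes it an augmented fifth; the second version is higher, so the direction is up.
Checking another pair — Gbb5 → Db6 — gives the same interval.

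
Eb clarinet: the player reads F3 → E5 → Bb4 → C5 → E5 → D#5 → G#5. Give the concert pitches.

Ab3 G5 Db5 Eb5 G5 F#5 B5

The Eb clarinet sounds a minor third above written, so transpose each written note up a minor third.
F3 to Ab3
E5 to G5
Bb4 to Db5
C5 to Eb5
E5 to G5
D#5 to F#5
G#5 to B5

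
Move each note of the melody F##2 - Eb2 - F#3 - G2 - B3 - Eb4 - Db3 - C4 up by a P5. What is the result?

F##2 becomes C##3
Eb2 becomes Bb2
F#3 becomes C#4
G2 becomes D3
B3 becomes F#4
Eb4 becomes Bb4
Db3 becomes Ab3
C4 becomes G4

C##3 Bb2 C#4 D3 F#4 Bb4 Ab3 G4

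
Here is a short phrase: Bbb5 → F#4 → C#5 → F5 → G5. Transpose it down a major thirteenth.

Bbb5 down a major thirteenth is Dbb4.
A major thirteenth down from F#4 gives A2.
A major thirteenth down from C#5 gives E3.
A major thirteenth down from F5 gives Ab3.
G5 down a major thirteenth is Bb3.

Dbb4 A2 E3 Ab3 Bb3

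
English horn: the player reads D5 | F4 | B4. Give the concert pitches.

Written C4 on the English horn sounds as F3, a perfect fifth lower; apply that shift to every note.
D5 becomes G4
F4 becomes Bb3
B4 becomes E4

G4 Bb3 E4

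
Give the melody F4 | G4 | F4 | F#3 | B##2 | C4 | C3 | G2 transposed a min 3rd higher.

F4 → Ab4
G4 → Bb4
F4 → Ab4
F#3 → A3
B##2 → D##3
C4 → Eb4
C3 → Eb3
G2 → Bb2

Ab4 Bb4 Ab4 A3 D##3 Eb4 Eb3 Bb2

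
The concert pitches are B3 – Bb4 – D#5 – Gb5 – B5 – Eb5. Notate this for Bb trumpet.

C#4 C5 E#5 Ab5 C#6 F5

Written C4 sounds as Bb3 on the Bb trumpet, so concert pitches are written a major second up.
B3 gives C#4
Bb4 gives C5
D#5 gives E#5
Gb5 gives Ab5
B5 gives C#6
Eb5 gives F5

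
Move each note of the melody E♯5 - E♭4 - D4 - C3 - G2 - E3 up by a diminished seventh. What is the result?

E#5 up a diminished seventh is D6.
Eb4: a seventh up reaches D, and 9 semitones makes it Dbb5.
D4: a seventh up reaches C, and 9 semitones makes it Cb5.
A diminished seventh up from C3 gives Bbb3.
G2 up a diminished seventh is Fb3.
E3 up a diminished seventh is Db4.

D6 Dbb5 Cb5 Bbb3 Fb3 Db4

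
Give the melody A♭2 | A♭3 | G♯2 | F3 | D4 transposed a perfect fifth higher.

Eb3 Eb4 D#3 C4 A4

A perfect fifth up from Ab2 gives Eb3.
A perfect fifth up from Ab3 gives Eb4.
A perfect fifth up from G#2 gives D#3.
A perfect fifth up from F3 gives C4.
A perfect fifth up from D4 gives A4.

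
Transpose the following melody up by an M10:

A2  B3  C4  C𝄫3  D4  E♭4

A2 → C#4
B3 → D#5
C4 → E5
Cbb3 → Ebb4
D4 → F#5
Eb4 → G5

C#4 D#5 E5 Ebb4 F#5 G5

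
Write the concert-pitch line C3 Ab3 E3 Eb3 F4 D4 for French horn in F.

G3 Eb4 B3 Bb3 C5 A4

The French horn in F sounds a perfect fifth below written, so the written part must be a perfect fifth above concert — transpose each note up.
C3 becomes G3
Ab3 becomes Eb4
E3 becomes B3
Eb3 becomes Bb3
F4 becomes C5
D4 becomes A4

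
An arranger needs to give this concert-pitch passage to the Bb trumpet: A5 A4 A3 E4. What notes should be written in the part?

Written C4 sounds as Bb3 on the Bb trumpet, so concert pitches are written a major second up.
A5 becomes B5
A4 becomes B4
A3 becomes B3
E4 becomes F#4

B5 B4 B3 F#4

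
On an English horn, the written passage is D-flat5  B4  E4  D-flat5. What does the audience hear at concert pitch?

The English horn sounds a perfect fifth below written, so transpose each written note down a perfect fifth.
Db5 → Gb4
B4 → E4
E4 → A3
Db5 → Gb4

Gb4 E4 A3 Gb4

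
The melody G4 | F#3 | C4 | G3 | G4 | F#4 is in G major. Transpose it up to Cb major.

From G up to Cb is a diminished fourth; apply that to each pitch.
G4 gives Cb5
F#3 gives Bb3
C4 gives Fb4
G3 gives Cb4
G4 gives Cb5
F#4 gives Bb4

Cb5 Bb3 Fb4 Cb4 Cb5 Bb4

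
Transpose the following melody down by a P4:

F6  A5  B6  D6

F6: a fourth down reaches C, and 5 semitones makes it C6.
A perfect fourth down from A5 gives E5.
B6: a fourth down reaches F, and 5 semitones makes it F#6.
A perfect fourth down from D6 gives A5.

C6 E5 F#6 A5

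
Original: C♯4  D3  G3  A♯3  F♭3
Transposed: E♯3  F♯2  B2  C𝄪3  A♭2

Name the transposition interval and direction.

down a minor sixth

From C#4 to E#3 is 6 letter names — a sixth of some quality.
E#3 to C#4 is 8 semitones, which makes it a minor sixth; the second version is lower, so the direction is down.
Checking another pair — Fb3 → Ab2 — gives the same interval.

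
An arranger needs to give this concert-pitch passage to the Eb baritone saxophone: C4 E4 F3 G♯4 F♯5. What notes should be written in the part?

The Eb baritone saxophone sounds a major thirteenth below written, so the written part must be a major thirteenth above concert — transpose each note up.
C4 gives A5
E4 gives C#6
F3 gives D5
G#4 gives E#6
F#5 gives D#7

A5 C#6 D5 E#6 D#7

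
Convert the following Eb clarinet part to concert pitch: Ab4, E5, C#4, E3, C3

Cb5 G5 E4 G3 Eb3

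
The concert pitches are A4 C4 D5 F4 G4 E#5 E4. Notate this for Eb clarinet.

F#4 A3 B4 D4 E4 C##5 C#4

Written C4 sounds as Eb4 on the Eb clarinet, so concert pitches are written a minor third down.
A4 to F#4
C4 to A3
D5 to B4
F4 to D4
G4 to E4
E#5 to C##5
E4 to C#4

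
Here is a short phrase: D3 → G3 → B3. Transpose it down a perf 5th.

G2 C3 E3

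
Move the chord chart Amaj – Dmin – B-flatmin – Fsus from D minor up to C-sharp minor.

G#maj C#min Amin Esus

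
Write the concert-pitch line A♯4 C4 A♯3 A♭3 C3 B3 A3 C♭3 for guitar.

A#5 C5 A#4 Ab4 C4 B4 A4 Cb4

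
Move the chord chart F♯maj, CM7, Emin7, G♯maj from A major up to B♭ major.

Gmaj DbM7 Fmin7 Amaj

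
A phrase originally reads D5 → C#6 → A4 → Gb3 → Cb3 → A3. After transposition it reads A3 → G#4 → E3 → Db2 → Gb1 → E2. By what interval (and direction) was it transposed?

down a perfect eleventh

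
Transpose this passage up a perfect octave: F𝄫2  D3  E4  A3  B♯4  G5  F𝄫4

Fbb2 becomes Fbb3
D3 becomes D4
E4 becomes E5
A3 becomes A4
B#4 becomes B#5
G5 becomes G6
Fbb4 becomes Fbb5

Fbb3 D4 E5 A4 B#5 G6 Fbb5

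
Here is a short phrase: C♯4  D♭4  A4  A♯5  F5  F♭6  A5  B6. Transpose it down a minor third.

A#3 Bb3 F#4 F##5 D5 Db6 F#5 G#6

A minor third down from C#4 gives A#3.
Db4: a third down reaches B, and 3 semitones makes it Bb3.
A4: a third down reaches F, and 3 semitones makes it F#4.
A#5 down a minor third is F##5.
A minor third down from F5 gives D5.
Fb6: a third down reaches D, and 3 semitones makes it Db6.
A5 down a minor third is F#5.
B6: a third down reaches G, and 3 semitones makes it G#6.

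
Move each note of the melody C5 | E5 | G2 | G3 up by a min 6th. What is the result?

Ab5 C6 Eb3 Eb4

C5 → Ab5
E5 → C6
G2 → Eb3
G3 → Eb4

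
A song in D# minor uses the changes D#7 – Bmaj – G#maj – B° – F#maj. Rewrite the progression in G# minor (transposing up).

D# minor up to G# minor is a perfect fourth; each chord root moves by that interval while the quality stays the same.
D#7: root D# up a perfect fourth → G#, giving G#7.
Bmaj: root B up a perfect fourth → E, giving Emaj.
G#maj: root G# up a perfect fourth → C#, giving C#maj.
B°: root B up a perfect fourth → E, giving E°.
F#maj: root F# up a perfect fourth → B, giving Bmaj.

G#7 Emaj C#maj E° Bmaj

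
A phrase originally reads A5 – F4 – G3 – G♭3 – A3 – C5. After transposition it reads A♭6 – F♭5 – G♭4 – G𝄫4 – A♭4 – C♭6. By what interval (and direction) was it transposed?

up a diminished octave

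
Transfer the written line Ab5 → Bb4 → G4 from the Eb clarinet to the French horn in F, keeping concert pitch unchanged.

Gb6 Ab5 F5

First find concert pitch: the Eb clarinet sounds a minor third above written, so Ab5 Bb4 G4 sounds Cb6 Db5 Bb4.
Then write for French horn in F: it sounds a perfect fifth below written, so the part must be a perfect fifth above concert.
Cb6 → Gb6
Db5 → Ab5
Bb4 → F5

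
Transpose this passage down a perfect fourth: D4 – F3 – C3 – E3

D4: a fourth down reaches A, and 5 semitones makes it A3.
A perfect fourth down from F3 gives C3.
C3 down a perfect fourth is G2.
E3: a fourth down reaches B, and 5 semitones makes it B2.

A3 C3 G2 B2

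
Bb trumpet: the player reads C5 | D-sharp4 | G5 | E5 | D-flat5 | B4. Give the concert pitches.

Written C4 on the Bb trumpet sounds as Bb3, a major second lower; apply that shift to every note.
C5 to Bb4
D#4 to C#4
G5 to F5
E5 to D5
Db5 to Cb5
B4 to A4

Bb4 C#4 F5 D5 Cb5 A4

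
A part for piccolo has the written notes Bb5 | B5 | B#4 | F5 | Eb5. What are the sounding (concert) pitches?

Bb6 B6 B#5 F6 Eb6

The piccolo sounds a perfect octave above written, so transpose each written note up a perfect octave.
Bb5 becomes Bb6
B5 becomes B6
B#4 becomes B#5
F5 becomes F6
Eb5 becomes Eb6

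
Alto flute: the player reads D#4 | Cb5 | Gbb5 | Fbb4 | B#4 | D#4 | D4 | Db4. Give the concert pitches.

The alto flute sounds a perfect fourth below written, so transpose each written note down a perfect fourth.
D#4 -> A#3
Cb5 -> Gb4
Gbb5 -> Dbb5
Fbb4 -> Cbb4
B#4 -> F##4
D#4 -> A#3
D4 -> A3
Db4 -> Ab3

A#3 Gb4 Dbb5 Cbb4 F##4 A#3 A3 Ab3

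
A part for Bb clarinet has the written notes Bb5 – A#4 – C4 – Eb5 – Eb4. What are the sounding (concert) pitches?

Written C4 on the Bb clarinet sounds as Bb3, a major second lower; apply that shift to every note.
Bb5 gives Ab5
A#4 gives G#4
C4 gives Bb3
Eb5 gives Db5
Eb4 gives Db4

Ab5 G#4 Bb3 Db5 Db4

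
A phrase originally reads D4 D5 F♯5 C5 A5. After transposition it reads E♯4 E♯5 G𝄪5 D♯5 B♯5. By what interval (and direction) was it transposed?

up an augmented second

From D4 to E#4 is 2 letter names — a second of some quality.
D4 to E#4 is 3 semitones, which makes it an augmented second; the second version is higher, so the direction is up.
Checking another pair — A5 → B#5 — gives the same interval.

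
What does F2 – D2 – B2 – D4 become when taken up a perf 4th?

Bb2 G2 E3 G4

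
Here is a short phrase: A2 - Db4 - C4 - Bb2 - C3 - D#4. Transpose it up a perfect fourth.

A perfect fourth up from A2 gives D3.
Db4: a fourth up reaches G, and 5 semitones makes it Gb4.
C4: a fourth up reaches F, and 5 semitones makes it F4.
A perfect fourth up from Bb2 gives Eb3.
C3 up a perfect fourth is F3.
D#4: a fourth up reaches G, and 5 semitones makes it G#4.

D3 Gb4 F4 Eb3 F3 G#4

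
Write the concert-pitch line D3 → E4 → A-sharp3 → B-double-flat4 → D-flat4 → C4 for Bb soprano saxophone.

The Bb soprano saxophone sounds a major second below written, so the written part must be a major second above concert — transpose each note up.
D3 becomes E3
E4 becomes F#4
A#3 becomes B#3
Bbb4 becomes Cb5
Db4 becomes Eb4
C4 becomes D4

E3 F#4 B#3 Cb5 Eb4 D4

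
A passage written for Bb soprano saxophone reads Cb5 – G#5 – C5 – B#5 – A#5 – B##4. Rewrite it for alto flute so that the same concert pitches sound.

Ebb5 B5 Eb5 D#6 C#6 D##5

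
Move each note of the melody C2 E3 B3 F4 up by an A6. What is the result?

C2 to A#2
E3 to C##4
B3 to G##4
F4 to D#5

A#2 C##4 G##4 D#5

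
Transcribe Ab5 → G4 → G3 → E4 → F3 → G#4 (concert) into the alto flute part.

Written C4 sounds as G3 on the alto flute, so concert pitches are written a perfect fourth up.
Ab5 gives Db6
G4 gives C5
G3 gives C4
E4 gives A4
F3 gives Bb3
G#4 gives C#5

Db6 C5 C4 A4 Bb3 C#5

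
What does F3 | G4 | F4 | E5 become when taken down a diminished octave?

F3: an octave down reaches F, and 11 semitones makes it F#2.
A diminished octave down from G4 gives G#3.
F4 down a diminished octave is F#3.
E5 down a diminished octave is E#4.

F#2 G#3 F#3 E#4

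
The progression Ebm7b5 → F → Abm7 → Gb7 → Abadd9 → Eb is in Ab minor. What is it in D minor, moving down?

Am7b5 B Dm7 C7 Dadd9 A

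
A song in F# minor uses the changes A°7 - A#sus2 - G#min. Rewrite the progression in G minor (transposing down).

Bb°7 Bsus2 Amin

F# minor down to G minor is a major seventh; each chord root moves by that interval while the quality stays the same.
A°7: root A down a major seventh → Bb, giving Bb°7.
A#sus2: root A# down a major seventh → B, giving Bsus2.
G#min: root G# down a major seventh → A, giving Amin.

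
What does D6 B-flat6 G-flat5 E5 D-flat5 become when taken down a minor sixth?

F#5 D6 Bb4 G#4 F4

D6 → F#5
Bb6 → D6
Gb5 → Bb4
E5 → G#4
Db5 → F4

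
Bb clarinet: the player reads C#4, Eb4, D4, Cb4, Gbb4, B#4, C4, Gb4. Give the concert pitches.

Written C4 on the Bb clarinet sounds as Bb3, a major second lower; apply that shift to every note.
C#4 to B3
Eb4 to Db4
D4 to C4
Cb4 to Bbb3
Gbb4 to Fbb4
B#4 to A#4
C4 to Bb3
Gb4 to Fb4

B3 Db4 C4 Bbb3 Fbb4 A#4 Bb3 Fb4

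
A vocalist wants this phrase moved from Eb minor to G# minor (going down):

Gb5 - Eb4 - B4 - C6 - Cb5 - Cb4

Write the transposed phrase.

B4 G#3 D##4 E#5 E4 E3

Eb minor to G# minor down is a diminished sixth, so every note moves down by that interval.
Gb5 -> B4
Eb4 -> G#3
B4 -> D##4
C6 -> E#5
Cb5 -> E4
Cb4 -> E3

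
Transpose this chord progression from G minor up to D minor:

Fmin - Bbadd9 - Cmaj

Cmin Fadd9 Gmaj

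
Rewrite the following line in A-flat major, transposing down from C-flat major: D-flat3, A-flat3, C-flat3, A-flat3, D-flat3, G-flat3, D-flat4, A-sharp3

Bb2 F3 Ab2 F3 Bb2 Eb3 Bb3 F##3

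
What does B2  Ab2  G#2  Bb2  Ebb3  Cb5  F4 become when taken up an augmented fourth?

B2 -> E#3
Ab2 -> D3
G#2 -> C##3
Bb2 -> E3
Ebb3 -> Ab3
Cb5 -> F5
F4 -> B4

E#3 D3 C##3 E3 Ab3 F5 B4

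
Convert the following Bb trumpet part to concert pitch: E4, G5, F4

D4 F5 Eb4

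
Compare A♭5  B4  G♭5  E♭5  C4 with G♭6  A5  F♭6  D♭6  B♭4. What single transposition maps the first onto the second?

up a minor seventh

From Ab5 to Gb6 is 7 letter names — a seventh of some quality.
Ab5 to Gb6 is 10 semitones, which makes it a minor seventh; the second version is higher, so the direction is up.
Checking another pair — C4 → Bb4 — gives the same interval.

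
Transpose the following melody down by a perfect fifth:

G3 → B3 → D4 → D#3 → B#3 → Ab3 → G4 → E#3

G3 becomes C3
B3 becomes E3
D4 becomes G3
D#3 becomes G#2
B#3 becomes E#3
Ab3 becomes Db3
G4 becomes C4
E#3 becomes A#2

C3 E3 G3 G#2 E#3 Db3 C4 A#2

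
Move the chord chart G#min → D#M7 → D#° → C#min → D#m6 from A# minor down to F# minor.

Emin BM7 B° Amin Bm6

A# minor down to F# minor is a major third; each chord root moves by that interval while the quality stays the same.
G#min: root G# down a major third → E, giving Emin.
D#M7: root D# down a major third → B, giving BM7.
D#°: root D# down a major third → B, giving B°.
C#min: root C# down a major third → A, giving Amin.
D#m6: root D# down a major third → B, giving Bm6.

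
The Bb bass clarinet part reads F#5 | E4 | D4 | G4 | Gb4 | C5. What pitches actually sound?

E4 D3 C3 F3 Fb3 Bb3

The Bb bass clarinet sounds a major ninth below written, so transpose each written note down a major ninth.
F#5 → E4
E4 → D3
D4 → C3
G4 → F3
Gb4 → Fb3
C5 → Bb3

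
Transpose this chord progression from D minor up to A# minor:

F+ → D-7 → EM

D minor up to A# minor is an augmented fifth; each chord root moves by that interval while the quality stays the same.
F+: root F up an augmented fifth → C#, giving C#+.
D-7: root D up an augmented fifth → A#, giving A#-7.
EM: root E up an augmented fifth → B#, giving B#M.

C#+ A#-7 B#M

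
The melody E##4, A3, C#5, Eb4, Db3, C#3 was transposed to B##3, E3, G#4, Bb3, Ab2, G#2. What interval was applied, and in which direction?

Take the first pair: E##4 → B##3. E to B spans 4 letter names, so the interval is some kind of fourth.
B##3 to E##4 is 5 semitones, which makes it a perfect fourth; the second version is lower, so the direction is down.
Checking another pair — C#3 → G#2 — gives the same interval.

down a perfect fourth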